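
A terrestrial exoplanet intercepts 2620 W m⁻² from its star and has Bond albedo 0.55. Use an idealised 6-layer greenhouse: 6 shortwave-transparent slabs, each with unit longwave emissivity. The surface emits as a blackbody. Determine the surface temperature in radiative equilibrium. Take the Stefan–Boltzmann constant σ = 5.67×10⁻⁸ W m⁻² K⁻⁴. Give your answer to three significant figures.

437 kelvin

The effective emission temperature is T_e = [S(1−α)/(4σ)]^¼ = 268.5 K.
For an N-layer opaque stack, T_s⁴ = (N+1)T_e⁴, hence T_s = (7)^(1/4)×268.5 K = 436.8 K.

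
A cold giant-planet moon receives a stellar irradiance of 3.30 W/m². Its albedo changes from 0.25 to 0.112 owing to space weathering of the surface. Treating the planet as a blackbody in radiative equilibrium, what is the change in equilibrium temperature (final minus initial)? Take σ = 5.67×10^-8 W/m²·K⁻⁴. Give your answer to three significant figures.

Initial: T₁ = [S(1−0.25)/(4σ)]^(1/4) = 57.48 K.
With α = 0.112, T₂ = 59.95 K.
Change: 59.95 − 57.48 = 2.479 K.

2.48 K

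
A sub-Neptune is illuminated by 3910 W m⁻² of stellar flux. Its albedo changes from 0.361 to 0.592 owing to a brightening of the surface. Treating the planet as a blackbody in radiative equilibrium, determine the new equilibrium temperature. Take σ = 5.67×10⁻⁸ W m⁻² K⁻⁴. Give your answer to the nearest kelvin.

With the new albedo, S(1−α₂)/4 = 398.8 W m⁻², so T₂ = 289.6 K.

290 kelvin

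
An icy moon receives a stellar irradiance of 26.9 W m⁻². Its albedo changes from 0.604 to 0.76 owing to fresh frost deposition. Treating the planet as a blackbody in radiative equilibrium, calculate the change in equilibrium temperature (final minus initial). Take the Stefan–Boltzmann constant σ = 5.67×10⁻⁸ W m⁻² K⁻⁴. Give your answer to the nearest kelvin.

With α = 0.604, T₁ = 82.78 K.
With α = 0.76, T₂ = 73.04 K.
ΔT = T₂ − T₁ = -9.742 K.

-10 kelvin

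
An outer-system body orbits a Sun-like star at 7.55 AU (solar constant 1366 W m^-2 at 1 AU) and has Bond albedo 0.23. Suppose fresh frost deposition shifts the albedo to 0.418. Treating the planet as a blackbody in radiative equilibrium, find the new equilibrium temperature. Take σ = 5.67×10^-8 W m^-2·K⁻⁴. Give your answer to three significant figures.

Irradiance scales as 1/d², so S = 1366 W m^-2 × (1/7.55)² = 23.96 W m^-2.
With the new albedo, S(1−α₂)/4 = 3.487 W m^-2, so T₂ = 88.55 K.

88.6 kelvin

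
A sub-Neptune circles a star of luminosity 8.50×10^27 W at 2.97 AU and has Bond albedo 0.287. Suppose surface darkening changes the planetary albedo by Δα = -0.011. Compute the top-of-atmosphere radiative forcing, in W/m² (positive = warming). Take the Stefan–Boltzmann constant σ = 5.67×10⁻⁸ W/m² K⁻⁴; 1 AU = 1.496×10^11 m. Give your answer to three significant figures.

d = 2.97 × 1.496×10^11 m = 4.443×10^11 m.
Flux at the orbit: S = L/(4πd²) = 8.50×10^27/(4π·(4.44×10^11)²) = 3426 W/m².
TOA radiative forcing: ΔF = −S·Δα/4 = −3426·(-0.011)/4 = 9.422 W/m².

9.42 W/m²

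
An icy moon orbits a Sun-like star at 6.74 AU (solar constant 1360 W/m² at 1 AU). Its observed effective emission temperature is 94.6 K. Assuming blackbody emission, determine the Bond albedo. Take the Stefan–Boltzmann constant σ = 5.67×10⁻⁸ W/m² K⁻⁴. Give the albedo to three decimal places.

Flux at the orbit: S = 1360/(6.74)² = 29.94 W/m².
Energy balance: S(1−α)/4 = σT⁴, so 1−α = 4σT⁴/S.
4σT⁴ = 4·5.67×10⁻⁸·(94.6)⁴ = 18.16 W/m².
Hence α = 1 − 18.16/29.94 = 0.3933.

0.393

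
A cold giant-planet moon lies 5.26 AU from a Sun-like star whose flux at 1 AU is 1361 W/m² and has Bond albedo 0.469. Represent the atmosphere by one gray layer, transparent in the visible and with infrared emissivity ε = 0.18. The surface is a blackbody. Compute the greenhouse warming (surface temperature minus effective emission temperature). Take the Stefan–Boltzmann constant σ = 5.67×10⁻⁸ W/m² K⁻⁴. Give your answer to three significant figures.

Irradiance scales as 1/d², so S = 1361 W/m² × (1/5.26)² = 49.19 W/m².
The planet radiates to space at T_e = [S(1−α)/(4σ)]^(1/4) = 103.6 K.
Surface balance with a leaky layer gives σT_s⁴ = σT_e⁴·2/(2−ε), so T_s = T_e·[2/(2−0.18)]^(1/4) = 106.1 K.
Greenhouse warming: T_s − T_e = 2.472 K.

2.47 K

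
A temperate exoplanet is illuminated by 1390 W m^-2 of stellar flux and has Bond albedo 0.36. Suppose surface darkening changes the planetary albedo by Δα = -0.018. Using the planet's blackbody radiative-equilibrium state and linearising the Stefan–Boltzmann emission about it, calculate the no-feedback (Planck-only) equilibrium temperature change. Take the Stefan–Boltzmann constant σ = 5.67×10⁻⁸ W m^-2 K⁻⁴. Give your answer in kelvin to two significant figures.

1.8 kelvin

Reference equilibrium: T_e = [S(1−α)/(4σ)]^(1/4) = 250.3 K.
TOA radiative forcing: ΔF = −S·Δα/4 = −1390·(-0.018)/4 = 6.255 W m^-2.
Planck response: λ_P = 4σT_e³ = 4·5.67×10⁻⁸·(250.3)³ = 3.555 W m^-2/K.
Hence the no-feedback warming is ΔF/(4σT_e³) = 1.76 K.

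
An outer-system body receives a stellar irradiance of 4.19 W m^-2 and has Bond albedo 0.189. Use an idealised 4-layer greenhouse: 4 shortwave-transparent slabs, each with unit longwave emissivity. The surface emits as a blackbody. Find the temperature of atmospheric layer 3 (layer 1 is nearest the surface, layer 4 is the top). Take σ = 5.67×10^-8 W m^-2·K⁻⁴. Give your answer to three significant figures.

74.0 kelvin

OLR = S(1−α)/4 = 0.8495 W m^-2; the top layer radiates at T_e = 62.22 K.
The net upward flux σT_e⁴ is constant between every pair of levels, so T_k⁴ = (N+1−k)T_e⁴.
T_3 = (2)^(1/4)·62.22 = 73.99 K.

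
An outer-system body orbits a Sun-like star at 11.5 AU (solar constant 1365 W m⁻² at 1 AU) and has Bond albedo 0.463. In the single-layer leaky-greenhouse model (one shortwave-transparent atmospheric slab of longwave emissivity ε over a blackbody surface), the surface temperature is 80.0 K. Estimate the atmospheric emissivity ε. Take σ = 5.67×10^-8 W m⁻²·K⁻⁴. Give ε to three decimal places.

0.807

By the inverse-square law, S = 1365/11.5² = 10.32 W m⁻².
Effective temperature: T_e = [S(1−α)/(4σ)]^(1/4) = 70.31 K.
T_s⁴ = T_e⁴·2/(2−ε) → ε = 2 − 2(T_e/T_s)⁴ = 2 − 2·(70.31/80.0)⁴ = 0.8067.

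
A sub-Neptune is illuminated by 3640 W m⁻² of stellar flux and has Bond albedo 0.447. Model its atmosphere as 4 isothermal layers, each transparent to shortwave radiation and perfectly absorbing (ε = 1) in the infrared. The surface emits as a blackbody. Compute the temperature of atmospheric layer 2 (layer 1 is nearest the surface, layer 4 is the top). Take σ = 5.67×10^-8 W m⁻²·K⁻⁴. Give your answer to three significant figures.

OLR = S(1−α)/4 = 503.2 W m⁻²; the top layer radiates at T_e = 306.9 K.
In the N-layer model, layer k (counted from the surface) has T_k = (N+1−k)^(1/4)·T_e.
T_2 = (3)^(1/4)·306.9 = 403.9 K.

404 K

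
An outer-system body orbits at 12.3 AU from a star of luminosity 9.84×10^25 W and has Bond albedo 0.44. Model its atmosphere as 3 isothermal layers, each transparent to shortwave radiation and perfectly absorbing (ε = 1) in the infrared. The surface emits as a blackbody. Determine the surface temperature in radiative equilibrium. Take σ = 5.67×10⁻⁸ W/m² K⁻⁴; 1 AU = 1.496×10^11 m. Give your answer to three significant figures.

69.1 K

Orbital distance: d = 12.3 AU = 1.840×10^12 m.
S = L/(4πd²) = 2.313 W/m².
The effective emission temperature is T_e = [S(1−α)/(4σ)]^¼ = 48.88 K.
For an N-layer opaque stack, T_s⁴ = (N+1)T_e⁴, hence T_s = (4)^(1/4)×48.88 K = 69.13 K.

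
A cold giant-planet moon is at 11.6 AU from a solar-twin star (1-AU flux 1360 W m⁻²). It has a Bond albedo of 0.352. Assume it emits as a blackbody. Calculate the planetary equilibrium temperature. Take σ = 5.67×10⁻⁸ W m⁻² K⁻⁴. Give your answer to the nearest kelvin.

Irradiance scales as 1/d², so S = 1360 W m⁻² × (1/11.6)² = 10.11 W m⁻².
Absorbed flux (global mean): S(1−α)/4 = 10.11·0.648/4 = 1.637 W m⁻².
Set σT⁴ = 1.637 → T = (1.637/σ)^(1/4) = 73.31 K.

73 K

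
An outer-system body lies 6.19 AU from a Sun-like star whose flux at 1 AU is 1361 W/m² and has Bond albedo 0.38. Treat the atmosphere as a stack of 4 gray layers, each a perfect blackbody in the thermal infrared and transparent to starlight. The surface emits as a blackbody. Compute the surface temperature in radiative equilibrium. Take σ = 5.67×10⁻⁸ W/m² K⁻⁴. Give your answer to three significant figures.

148 K

Irradiance scales as 1/d², so S = 1361 W/m² × (1/6.19)² = 35.52 W/m².
OLR = S(1−α)/4 = 5.506 W/m²; the top layer radiates at T_e = 99.27 K.
With N = 4 opaque layers, T_s = (N+1)^(1/4)·T_e = 5^(1/4)·99.27 = 148.4 K.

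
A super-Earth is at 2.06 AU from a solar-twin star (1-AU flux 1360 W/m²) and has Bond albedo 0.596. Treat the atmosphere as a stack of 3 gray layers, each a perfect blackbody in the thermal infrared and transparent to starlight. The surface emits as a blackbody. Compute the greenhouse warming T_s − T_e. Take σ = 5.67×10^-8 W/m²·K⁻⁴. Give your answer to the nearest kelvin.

64 kelvin

By the inverse-square law, S = 1360/2.06² = 320.5 W/m².
The effective emission temperature is T_e = [S(1−α)/(4σ)]^¼ = 154.6 K.
Surface: T_s = (4)^¼·T_e = 218.6 K.
Warming: T_s − T_e = 64.03 K.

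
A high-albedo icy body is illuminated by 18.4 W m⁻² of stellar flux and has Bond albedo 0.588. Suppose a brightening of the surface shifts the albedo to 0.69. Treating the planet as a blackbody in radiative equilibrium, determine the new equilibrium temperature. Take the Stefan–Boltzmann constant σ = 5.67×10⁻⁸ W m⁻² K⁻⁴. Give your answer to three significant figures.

70.8 K

New equilibrium: T₂ = [(1−0.69)·18.40/(4σ)]^(1/4) = 70.82 K.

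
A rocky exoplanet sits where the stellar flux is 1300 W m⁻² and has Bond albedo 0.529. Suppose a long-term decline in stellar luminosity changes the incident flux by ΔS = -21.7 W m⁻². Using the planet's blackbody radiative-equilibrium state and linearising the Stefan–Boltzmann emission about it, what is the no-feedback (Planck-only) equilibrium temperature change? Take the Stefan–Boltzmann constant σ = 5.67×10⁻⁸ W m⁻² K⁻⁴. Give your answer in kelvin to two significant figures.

Unperturbed T_e = [1300·(1−0.529)/(4σ)]^¼ = 227.9 K.
ΔF = Δ[S(1−α)]/4 = (1−0.529)·-21.7/4 = -2.555 W m⁻².
The Planck feedback parameter is 4σT_e³ = 2.686 W m⁻²/K.
Hence the no-feedback warming is ΔF/(4σT_e³) = -0.951 K.

-0.95 kelvin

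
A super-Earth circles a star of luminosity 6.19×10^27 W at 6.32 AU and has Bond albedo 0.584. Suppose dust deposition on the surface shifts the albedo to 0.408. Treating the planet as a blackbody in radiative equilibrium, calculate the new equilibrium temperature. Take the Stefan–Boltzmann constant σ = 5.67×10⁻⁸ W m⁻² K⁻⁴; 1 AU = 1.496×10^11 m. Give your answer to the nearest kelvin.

Orbital distance: d = 6.32 AU = 9.455×10^11 m.
Spreading L over a sphere of radius d: S = 6.19×10^27/(4π·9.45×10^11²) = 551.0 W m⁻².
T₂ = [S(1−α₂)/(4σ)]^(1/4) = [551.0·0.592/(4σ)]^(1/4) = 194.7 K.

195 K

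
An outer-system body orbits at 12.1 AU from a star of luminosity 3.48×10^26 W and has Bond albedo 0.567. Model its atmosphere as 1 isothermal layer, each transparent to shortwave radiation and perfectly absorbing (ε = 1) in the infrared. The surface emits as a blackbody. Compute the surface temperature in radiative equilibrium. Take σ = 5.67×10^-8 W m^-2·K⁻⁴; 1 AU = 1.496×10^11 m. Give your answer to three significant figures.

d = 12.1 × 1.496×10^11 m = 1.810×10^12 m.
S = L/(4πd²) = 8.452 W m^-2.
OLR = S(1−α)/4 = 0.9149 W m^-2; the top layer radiates at T_e = 63.38 K.
For an N-layer opaque stack, T_s⁴ = (N+1)T_e⁴, hence T_s = (2)^(1/4)×63.38 K = 75.37 K.

75.4 K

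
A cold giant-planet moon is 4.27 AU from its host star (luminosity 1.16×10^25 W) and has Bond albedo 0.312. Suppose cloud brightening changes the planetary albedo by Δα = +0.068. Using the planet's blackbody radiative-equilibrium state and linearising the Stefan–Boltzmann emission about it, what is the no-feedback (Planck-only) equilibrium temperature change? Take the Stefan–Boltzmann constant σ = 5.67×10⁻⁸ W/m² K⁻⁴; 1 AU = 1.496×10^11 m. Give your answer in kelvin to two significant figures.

-1.3 K

Orbital distance: d = 4.27 AU = 6.388×10^11 m.
Flux at the orbit: S = L/(4πd²) = 1.16×10^25/(4π·(6.39×10^11)²) = 2.262 W/m².
Reference equilibrium: T_e = [S(1−α)/(4σ)]^(1/4) = 51.18 K.
The change in absorbed flux is Δ[S(1−α)/4] = −SΔα/4 = -0.03846 W/m².
The Planck feedback parameter is 4σT_e³ = 0.03041 W/m²/K.
So ΔT₀ = -0.03846/0.03041 = -1.26 K.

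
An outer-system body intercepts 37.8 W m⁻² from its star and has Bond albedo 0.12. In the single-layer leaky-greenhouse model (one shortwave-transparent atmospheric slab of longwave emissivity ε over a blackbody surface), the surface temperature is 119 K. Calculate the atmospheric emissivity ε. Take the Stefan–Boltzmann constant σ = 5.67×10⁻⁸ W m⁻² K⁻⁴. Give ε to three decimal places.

TOA balance gives T_e = 110.0 K.
Since (2−ε)/2 = (T_e/T_s)⁴ = 0.7314, ε = 0.5372.

0.537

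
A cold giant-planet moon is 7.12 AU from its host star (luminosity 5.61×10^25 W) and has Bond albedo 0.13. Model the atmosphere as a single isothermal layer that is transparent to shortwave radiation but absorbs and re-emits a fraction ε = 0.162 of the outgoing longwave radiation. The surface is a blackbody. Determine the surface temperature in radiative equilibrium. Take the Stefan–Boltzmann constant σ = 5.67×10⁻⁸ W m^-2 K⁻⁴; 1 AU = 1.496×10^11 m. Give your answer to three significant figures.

Orbital distance: d = 7.12 AU = 1.065×10^12 m.
S = L/(4πd²) = 3.935 W m^-2.
Effective emission temperature (TOA balance): σT_e⁴ = S(1−α)/4 = 0.8558 W m^-2 → T_e = 62.33 K.
Surface balance with a leaky layer gives σT_s⁴ = σT_e⁴·2/(2−ε), so T_s = T_e·[2/(2−0.162)]^(1/4) = 63.66 K.

63.7 K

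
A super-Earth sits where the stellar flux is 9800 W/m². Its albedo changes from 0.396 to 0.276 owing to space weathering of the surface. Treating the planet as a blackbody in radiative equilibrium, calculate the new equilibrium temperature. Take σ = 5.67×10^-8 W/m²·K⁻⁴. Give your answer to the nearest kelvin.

421 kelvin

With the new albedo, S(1−α₂)/4 = 1774 W/m², so T₂ = 420.6 K.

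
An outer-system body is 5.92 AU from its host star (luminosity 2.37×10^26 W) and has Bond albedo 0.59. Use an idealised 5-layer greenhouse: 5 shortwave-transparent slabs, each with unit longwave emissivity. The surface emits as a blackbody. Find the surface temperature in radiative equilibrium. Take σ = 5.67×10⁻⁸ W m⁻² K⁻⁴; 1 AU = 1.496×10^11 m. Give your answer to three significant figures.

d = 5.92 × 1.496×10^11 m = 8.856×10^11 m.
Spreading L over a sphere of radius d: S = 2.37×10^26/(4π·8.86×10^11²) = 24.05 W m⁻².
Top-of-atmosphere balance: σT_e⁴ = S(1−α)/4 = 2.465 W m⁻² → T_e = 81.20 K.
For an N-layer opaque stack, T_s⁴ = (N+1)T_e⁴, hence T_s = (6)^(1/4)×81.20 K = 127.1 K.

127 K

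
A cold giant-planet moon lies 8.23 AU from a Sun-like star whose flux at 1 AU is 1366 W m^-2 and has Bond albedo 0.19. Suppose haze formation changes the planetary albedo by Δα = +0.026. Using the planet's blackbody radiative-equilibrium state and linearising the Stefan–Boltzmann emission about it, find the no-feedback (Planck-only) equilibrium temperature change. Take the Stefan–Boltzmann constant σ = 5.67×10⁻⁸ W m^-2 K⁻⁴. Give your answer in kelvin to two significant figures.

Irradiance scales as 1/d², so S = 1366 W m^-2 × (1/8.23)² = 20.17 W m^-2.
Unperturbed T_e = [20.17·(1−0.19)/(4σ)]^¼ = 92.12 K.
ΔF = −(S/4)Δα = −(20.17/4)×(+0.026) = -0.1311 W m^-2.
Linearising σT⁴ gives d(σT⁴)/dT = 4σT_e³ = 0.1773 W m^-2 per K.
ΔT₀ = ΔF/λ_P = -0.1311/0.1773 = -0.739 K.

-0.74 K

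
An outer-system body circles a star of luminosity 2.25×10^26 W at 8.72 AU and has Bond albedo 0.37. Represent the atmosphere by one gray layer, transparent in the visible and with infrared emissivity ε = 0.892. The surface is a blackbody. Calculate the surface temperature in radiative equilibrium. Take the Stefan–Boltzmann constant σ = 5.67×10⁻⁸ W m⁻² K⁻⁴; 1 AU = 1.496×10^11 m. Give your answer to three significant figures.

85.2 K

d = 8.72 × 1.496×10^11 m = 1.305×10^12 m.
Flux at the orbit: S = L/(4πd²) = 2.25×10^26/(4π·(1.30×10^12)²) = 10.52 W m⁻².
Effective emission temperature (TOA balance): σT_e⁴ = S(1−α)/4 = 1.657 W m⁻² → T_e = 73.53 K.
For a single slab of emissivity ε, T_s⁴ = 2T_e⁴/(2−ε); thus T_s = 73.53·(1.805)^(1/4) = 85.22 K.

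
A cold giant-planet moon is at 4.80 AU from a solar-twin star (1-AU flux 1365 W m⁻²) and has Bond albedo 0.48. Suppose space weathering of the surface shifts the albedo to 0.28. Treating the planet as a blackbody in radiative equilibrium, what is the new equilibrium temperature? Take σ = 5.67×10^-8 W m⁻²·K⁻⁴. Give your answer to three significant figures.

Flux at the orbit: S = 1365/(4.80)² = 59.24 W m⁻².
With the new albedo, S(1−α₂)/4 = 10.66 W m⁻², so T₂ = 117.1 K.

117 kelvin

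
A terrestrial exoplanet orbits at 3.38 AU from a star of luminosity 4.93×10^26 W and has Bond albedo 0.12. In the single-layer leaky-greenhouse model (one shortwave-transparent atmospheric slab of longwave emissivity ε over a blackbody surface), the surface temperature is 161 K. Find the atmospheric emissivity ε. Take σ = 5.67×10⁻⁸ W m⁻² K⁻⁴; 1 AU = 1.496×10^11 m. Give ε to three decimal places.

Orbital distance: d = 3.38 AU = 5.056×10^11 m.
S = L/(4πd²) = 153.4 W m⁻².
First, T_e = [153.4·(1−0.12)/(4σ)]^(1/4) = 156.2 K.
T_s⁴ = T_e⁴·2/(2−ε) → ε = 2 − 2(T_e/T_s)⁴ = 2 − 2·(156.2/161)⁴ = 0.2278.

0.228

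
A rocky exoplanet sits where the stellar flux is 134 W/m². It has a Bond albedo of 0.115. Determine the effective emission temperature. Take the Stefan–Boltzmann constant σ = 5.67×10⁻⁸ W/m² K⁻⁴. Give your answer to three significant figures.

Absorbed flux (global mean): S(1−α)/4 = 134.0·0.885/4 = 29.65 W/m².
In equilibrium σT⁴ equals this, so T = 151.2 K.

151 K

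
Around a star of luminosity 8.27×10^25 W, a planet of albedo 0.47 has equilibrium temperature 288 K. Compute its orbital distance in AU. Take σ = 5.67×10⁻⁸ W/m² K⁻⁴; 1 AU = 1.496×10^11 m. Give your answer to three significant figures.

0.316 AU

The flux needed for this T is 4σT⁴/(1−0.47) = 2944 W/m².
S = L/(4πd²) → d = √(L/4πS) = √(8.27×10^25/(4π·2944)) = 4.728×10^10 m = 0.3160 AU.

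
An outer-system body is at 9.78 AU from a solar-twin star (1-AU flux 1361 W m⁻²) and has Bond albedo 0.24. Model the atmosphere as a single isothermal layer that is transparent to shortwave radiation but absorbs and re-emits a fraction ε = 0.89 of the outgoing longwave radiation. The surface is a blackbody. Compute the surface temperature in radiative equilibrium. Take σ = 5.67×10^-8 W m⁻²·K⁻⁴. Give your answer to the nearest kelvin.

96 K

Irradiance scales as 1/d², so S = 1361 W m⁻² × (1/9.78)² = 14.23 W m⁻².
The planet radiates to space at T_e = [S(1−α)/(4σ)]^(1/4) = 83.10 K.
The surface balance (absorbed SW + ε·downward IR = σT_s⁴) with T_a⁴ = T_s⁴/2 reduces to T_s = T_e·[2/(2−ε)]^¼ = 96.28 K.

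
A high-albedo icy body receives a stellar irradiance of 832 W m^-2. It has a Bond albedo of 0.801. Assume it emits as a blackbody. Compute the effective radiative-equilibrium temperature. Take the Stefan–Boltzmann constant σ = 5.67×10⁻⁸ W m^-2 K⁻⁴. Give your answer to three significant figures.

164 kelvin

Averaging over the sphere, the absorbed flux is S(1−α)/4 = 41.39 W m^-2.
In equilibrium σT⁴ equals this, so T = 164.4 K.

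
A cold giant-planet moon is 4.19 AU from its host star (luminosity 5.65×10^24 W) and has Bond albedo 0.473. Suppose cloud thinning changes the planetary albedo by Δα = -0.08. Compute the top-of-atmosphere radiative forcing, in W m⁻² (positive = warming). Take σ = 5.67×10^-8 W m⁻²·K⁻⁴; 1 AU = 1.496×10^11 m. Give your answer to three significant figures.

0.0229 W m⁻²

Orbital distance: d = 4.19 AU = 6.268×10^11 m.
S = L/(4πd²) = 1.144 W m⁻².
TOA radiative forcing: ΔF = −S·Δα/4 = −1.144·(-0.08)/4 = 0.02289 W m⁻².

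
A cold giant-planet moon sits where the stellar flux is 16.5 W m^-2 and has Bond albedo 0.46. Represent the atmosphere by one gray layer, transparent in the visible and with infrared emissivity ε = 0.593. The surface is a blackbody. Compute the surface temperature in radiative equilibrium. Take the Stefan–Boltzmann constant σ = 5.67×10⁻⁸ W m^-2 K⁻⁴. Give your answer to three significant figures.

The planet radiates to space at T_e = [S(1−α)/(4σ)]^(1/4) = 79.17 K.
The surface balance (absorbed SW + ε·downward IR = σT_s⁴) with T_a⁴ = T_s⁴/2 reduces to T_s = T_e·[2/(2−ε)]^¼ = 86.45 K.

86.4 kelvin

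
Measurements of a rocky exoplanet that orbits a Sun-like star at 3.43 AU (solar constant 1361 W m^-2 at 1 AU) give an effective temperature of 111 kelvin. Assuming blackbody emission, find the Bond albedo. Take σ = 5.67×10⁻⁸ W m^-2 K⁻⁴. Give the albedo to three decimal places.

By the inverse-square law, S = 1361/3.43² = 115.7 W m^-2.
Rearranging the radiative balance, α = 1 − 4σT⁴/S.
4σT⁴ = 4·5.67×10⁻⁸·(111)⁴ = 34.43 W m^-2.
1−α = 34.43/115.7 = 0.2976, so α = 0.7024.

0.702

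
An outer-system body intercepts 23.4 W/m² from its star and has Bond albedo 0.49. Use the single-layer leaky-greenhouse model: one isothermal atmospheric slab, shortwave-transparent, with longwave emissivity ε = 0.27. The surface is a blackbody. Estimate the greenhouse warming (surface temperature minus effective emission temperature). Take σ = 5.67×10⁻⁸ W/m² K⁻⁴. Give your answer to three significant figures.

3.14 K

The planet radiates to space at T_e = [S(1−α)/(4σ)]^(1/4) = 85.17 K.
Surface balance with a leaky layer gives σT_s⁴ = σT_e⁴·2/(2−ε), so T_s = T_e·[2/(2−0.27)]^(1/4) = 88.31 K.
T_s − T_e = 88.31 − 85.17 = 3.145 K.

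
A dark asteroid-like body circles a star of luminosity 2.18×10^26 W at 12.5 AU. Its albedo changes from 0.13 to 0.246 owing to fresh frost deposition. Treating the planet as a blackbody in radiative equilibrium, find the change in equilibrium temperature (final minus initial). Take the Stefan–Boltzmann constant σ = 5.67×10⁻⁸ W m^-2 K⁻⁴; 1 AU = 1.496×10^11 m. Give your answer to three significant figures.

-2.32 kelvin

Orbital distance: d = 12.5 AU = 1.870×10^12 m.
Flux at the orbit: S = L/(4πd²) = 2.18×10^26/(4π·(1.87×10^12)²) = 4.961 W m^-2.
With α = 0.13, T₁ = 66.05 K.
With α = 0.246, T₂ = 63.73 K.
Change: 63.73 − 66.05 = -2.321 K.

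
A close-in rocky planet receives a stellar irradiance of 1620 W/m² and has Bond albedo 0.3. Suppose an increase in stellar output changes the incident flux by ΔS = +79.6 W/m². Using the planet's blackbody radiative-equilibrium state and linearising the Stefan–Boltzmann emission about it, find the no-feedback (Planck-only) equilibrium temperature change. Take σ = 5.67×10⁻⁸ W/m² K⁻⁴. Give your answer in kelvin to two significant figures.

3.3 K

The baseline emission temperature is T_e = 265.9 K.
Only a fraction (1−α) is absorbed and it's spread over 4πR², so ΔF = (1−α)ΔS/4 = 13.93 W/m².
Planck response: λ_P = 4σT_e³ = 4·5.67×10⁻⁸·(265.9)³ = 4.265 W/m²/K.
So ΔT₀ = 13.93/4.265 = 3.27 K.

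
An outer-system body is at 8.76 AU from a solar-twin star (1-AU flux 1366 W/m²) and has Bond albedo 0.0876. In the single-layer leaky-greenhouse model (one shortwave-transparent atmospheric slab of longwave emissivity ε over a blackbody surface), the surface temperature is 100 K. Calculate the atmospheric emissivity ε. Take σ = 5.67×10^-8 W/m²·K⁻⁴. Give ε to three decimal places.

0.568

Flux at the orbit: S = 1366/(8.76)² = 17.80 W/m².
Effective temperature: T_e = [S(1−α)/(4σ)]^(1/4) = 91.99 K.
Since (2−ε)/2 = (T_e/T_s)⁴ = 0.7161, ε = 0.5678.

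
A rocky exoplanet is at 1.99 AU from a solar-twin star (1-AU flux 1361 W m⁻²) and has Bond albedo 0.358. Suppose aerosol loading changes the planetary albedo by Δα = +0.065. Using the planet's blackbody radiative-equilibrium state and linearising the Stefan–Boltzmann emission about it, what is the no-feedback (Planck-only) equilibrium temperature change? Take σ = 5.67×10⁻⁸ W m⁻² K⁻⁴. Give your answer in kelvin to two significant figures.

-4.5 kelvin

Irradiance scales as 1/d², so S = 1361 W m⁻² × (1/1.99)² = 343.7 W m⁻².
Unperturbed T_e = [343.7·(1−0.358)/(4σ)]^¼ = 176.6 K.
ΔF = −(S/4)Δα = −(343.7/4)×(+0.065) = -5.585 W m⁻².
The Planck feedback parameter is 4σT_e³ = 1.249 W m⁻²/K.
So ΔT₀ = -5.585/1.249 = -4.47 K.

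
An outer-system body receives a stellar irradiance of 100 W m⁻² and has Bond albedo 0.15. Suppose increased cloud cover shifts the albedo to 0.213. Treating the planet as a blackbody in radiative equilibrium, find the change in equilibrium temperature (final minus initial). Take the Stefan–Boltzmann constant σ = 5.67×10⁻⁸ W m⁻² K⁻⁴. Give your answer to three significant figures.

-2.65 kelvin

With α = 0.15, T₁ = 139.1 K.
With α = 0.213, T₂ = 136.5 K.
ΔT = T₂ − T₁ = -2.653 K.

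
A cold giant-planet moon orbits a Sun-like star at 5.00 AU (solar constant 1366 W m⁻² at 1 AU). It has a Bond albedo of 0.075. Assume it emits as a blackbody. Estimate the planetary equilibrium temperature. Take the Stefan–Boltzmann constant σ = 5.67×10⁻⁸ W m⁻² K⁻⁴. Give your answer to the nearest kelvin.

122 K

Irradiance scales as 1/d², so S = 1366 W m⁻² × (1/5.00)² = 54.64 W m⁻².
The planet absorbs (1−α)S over its disc πR² and re-emits over 4πR², so the mean absorbed flux is (1−0.075)·54.64/4 = 12.64 W m⁻².
In equilibrium σT⁴ equals this, so T = 122.2 K.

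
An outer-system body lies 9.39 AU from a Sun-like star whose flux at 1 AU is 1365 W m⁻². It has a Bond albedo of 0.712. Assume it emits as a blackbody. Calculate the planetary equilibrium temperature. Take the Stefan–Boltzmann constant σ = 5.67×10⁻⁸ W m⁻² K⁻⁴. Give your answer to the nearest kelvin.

By the inverse-square law, S = 1365/9.39² = 15.48 W m⁻².
Averaging over the sphere, the absorbed flux is S(1−α)/4 = 1.115 W m⁻².
In equilibrium σT⁴ equals this, so T = 66.59 K.

67 K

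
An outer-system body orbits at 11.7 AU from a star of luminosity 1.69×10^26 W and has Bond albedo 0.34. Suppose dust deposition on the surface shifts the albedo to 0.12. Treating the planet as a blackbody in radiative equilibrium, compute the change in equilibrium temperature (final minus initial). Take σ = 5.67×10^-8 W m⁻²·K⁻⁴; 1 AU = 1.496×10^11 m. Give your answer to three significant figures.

4.46 kelvin

Orbital distance: d = 11.7 AU = 1.750×10^12 m.
S = L/(4πd²) = 4.390 W m⁻².
Before: T₁ = [4.390·0.66/(4σ)]^(1/4) = 59.78 K.
With α = 0.12, T₂ = 64.24 K.
ΔT = T₂ − T₁ = 4.458 K.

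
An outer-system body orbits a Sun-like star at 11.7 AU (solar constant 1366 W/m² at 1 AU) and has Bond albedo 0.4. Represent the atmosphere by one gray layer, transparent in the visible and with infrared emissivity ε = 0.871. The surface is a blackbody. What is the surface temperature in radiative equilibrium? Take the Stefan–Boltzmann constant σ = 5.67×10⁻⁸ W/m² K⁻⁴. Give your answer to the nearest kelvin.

83 K

Flux at the orbit: S = 1366/(11.7)² = 9.979 W/m².
The planet radiates to space at T_e = [S(1−α)/(4σ)]^(1/4) = 71.68 K.
The surface balance (absorbed SW + ε·downward IR = σT_s⁴) with T_a⁴ = T_s⁴/2 reduces to T_s = T_e·[2/(2−ε)]^¼ = 82.70 K.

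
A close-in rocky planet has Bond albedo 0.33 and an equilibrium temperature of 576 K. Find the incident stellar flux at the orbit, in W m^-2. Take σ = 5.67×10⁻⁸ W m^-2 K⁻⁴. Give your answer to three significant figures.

37300 W m^-2

Invert the energy balance for S: S = 4σT⁴/(1−α).
σT⁴ = 5.67×10⁻⁸·(576)⁴ = 6241 W m^-2.
S = 4·6241/0.67 = 37260 W m^-2.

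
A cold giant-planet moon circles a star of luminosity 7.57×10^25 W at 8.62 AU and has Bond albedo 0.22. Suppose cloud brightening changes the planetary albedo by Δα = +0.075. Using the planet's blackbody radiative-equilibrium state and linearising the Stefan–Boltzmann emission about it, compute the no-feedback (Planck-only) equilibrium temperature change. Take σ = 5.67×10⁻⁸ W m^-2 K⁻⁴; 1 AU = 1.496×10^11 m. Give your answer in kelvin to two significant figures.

d = 8.62 × 1.496×10^11 m = 1.290×10^12 m.
Flux at the orbit: S = L/(4πd²) = 7.57×10^25/(4π·(1.29×10^12)²) = 3.622 W m^-2.
Reference equilibrium: T_e = [S(1−α)/(4σ)]^(1/4) = 59.41 K.
ΔF = −(S/4)Δα = −(3.622/4)×(+0.075) = -0.06792 W m^-2.
The Planck feedback parameter is 4σT_e³ = 0.04756 W m^-2/K.
ΔT₀ = ΔF/λ_P = -0.06792/0.04756 = -1.43 K.

-1.4 K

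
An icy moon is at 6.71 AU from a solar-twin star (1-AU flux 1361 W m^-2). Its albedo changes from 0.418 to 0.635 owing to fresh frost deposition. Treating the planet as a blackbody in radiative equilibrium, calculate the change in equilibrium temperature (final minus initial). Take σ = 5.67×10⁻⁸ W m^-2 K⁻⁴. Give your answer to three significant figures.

Irradiance scales as 1/d², so S = 1361 W m^-2 × (1/6.71)² = 30.23 W m^-2.
Initial: T₁ = [S(1−0.418)/(4σ)]^(1/4) = 93.85 K.
With α = 0.635, T₂ = 83.52 K.
ΔT = T₂ − T₁ = -10.33 K.

-10.3 K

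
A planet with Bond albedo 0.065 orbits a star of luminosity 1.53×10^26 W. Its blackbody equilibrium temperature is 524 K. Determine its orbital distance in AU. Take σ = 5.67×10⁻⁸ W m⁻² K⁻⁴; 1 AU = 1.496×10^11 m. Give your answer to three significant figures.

Required flux: S = 4σT⁴/(1−α) = 18290 W m⁻².
From L = 4πd²S, d = √(1.53×10^26/(4π·18290)) = 2.580×10^10 m = 0.1725 AU.

0.172 AU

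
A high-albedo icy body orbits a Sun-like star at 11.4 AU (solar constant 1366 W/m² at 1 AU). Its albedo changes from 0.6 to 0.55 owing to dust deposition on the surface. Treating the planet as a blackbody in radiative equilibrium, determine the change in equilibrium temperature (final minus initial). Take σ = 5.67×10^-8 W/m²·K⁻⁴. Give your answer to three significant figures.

By the inverse-square law, S = 1366/11.4² = 10.51 W/m².
Initial: T₁ = [S(1−0.6)/(4σ)]^(1/4) = 65.62 K.
Final:   T₂ = [S(1−0.55)/(4σ)]^(1/4) = 67.58 K.
Change: 67.58 − 65.62 = 1.961 K.

1.96 kelvin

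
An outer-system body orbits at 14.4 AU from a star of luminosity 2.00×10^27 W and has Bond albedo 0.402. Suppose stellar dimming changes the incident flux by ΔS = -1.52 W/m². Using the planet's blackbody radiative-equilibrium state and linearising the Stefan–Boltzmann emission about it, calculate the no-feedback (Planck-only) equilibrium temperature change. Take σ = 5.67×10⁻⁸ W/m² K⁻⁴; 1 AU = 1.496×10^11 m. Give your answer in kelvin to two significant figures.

-1.1 K

d = 14.4 × 1.496×10^11 m = 2.154×10^12 m.
Spreading L over a sphere of radius d: S = 2.00×10^27/(4π·2.15×10^12²) = 34.30 W/m².
Unperturbed T_e = [34.30·(1−0.402)/(4σ)]^¼ = 97.52 K.
ΔF = Δ[S(1−α)]/4 = (1−0.402)·-1.52/4 = -0.2272 W/m².
Linearising σT⁴ gives d(σT⁴)/dT = 4σT_e³ = 0.2103 W/m² per K.
Hence the no-feedback warming is ΔF/(4σT_e³) = -1.08 K.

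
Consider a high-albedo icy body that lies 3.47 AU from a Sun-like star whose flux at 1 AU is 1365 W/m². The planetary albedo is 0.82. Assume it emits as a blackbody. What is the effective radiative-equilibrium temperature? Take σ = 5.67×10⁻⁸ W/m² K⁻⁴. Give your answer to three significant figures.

Irradiance scales as 1/d², so S = 1365 W/m² × (1/3.47)² = 113.4 W/m².
The planet absorbs (1−α)S over its disc πR² and re-emits over 4πR², so the mean absorbed flux is (1−0.82)·113.4/4 = 5.101 W/m².
In equilibrium σT⁴ equals this, so T = 97.39 K.

97.4 kelvin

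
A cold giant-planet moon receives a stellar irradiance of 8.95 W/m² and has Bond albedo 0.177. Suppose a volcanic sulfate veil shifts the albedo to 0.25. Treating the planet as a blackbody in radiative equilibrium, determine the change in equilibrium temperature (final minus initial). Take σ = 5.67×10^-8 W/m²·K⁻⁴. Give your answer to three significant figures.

Before: T₁ = [8.950·0.823/(4σ)]^(1/4) = 75.49 K.
With α = 0.25, T₂ = 73.76 K.
ΔT = T₂ − T₁ = -1.733 K.

-1.73 K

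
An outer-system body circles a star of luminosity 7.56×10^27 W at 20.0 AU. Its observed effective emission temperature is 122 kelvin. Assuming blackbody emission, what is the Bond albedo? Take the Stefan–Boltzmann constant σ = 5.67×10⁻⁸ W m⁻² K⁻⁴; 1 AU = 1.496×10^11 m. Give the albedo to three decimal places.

Orbital distance: d = 20.0 AU = 2.992×10^12 m.
Flux at the orbit: S = L/(4πd²) = 7.56×10^27/(4π·(2.99×10^12)²) = 67.20 W m⁻².
From σT⁴ = S(1−α)/4 we invert for α: 1−α = 4σT⁴/S.
σT⁴ = 12.56 W m⁻², so 4σT⁴ = 50.24 W m⁻².
1−α = 50.24/67.20 = 0.7476, so α = 0.2524.

0.252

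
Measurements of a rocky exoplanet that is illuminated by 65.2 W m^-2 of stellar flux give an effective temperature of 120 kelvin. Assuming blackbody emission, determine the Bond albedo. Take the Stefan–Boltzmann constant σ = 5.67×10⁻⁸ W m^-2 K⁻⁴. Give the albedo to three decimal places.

0.279

Energy balance: S(1−α)/4 = σT⁴, so 1−α = 4σT⁴/S.
4σT⁴ = 4·5.67×10⁻⁸·(120)⁴ = 47.03 W m^-2.
Hence α = 1 − 47.03/65.20 = 0.2787.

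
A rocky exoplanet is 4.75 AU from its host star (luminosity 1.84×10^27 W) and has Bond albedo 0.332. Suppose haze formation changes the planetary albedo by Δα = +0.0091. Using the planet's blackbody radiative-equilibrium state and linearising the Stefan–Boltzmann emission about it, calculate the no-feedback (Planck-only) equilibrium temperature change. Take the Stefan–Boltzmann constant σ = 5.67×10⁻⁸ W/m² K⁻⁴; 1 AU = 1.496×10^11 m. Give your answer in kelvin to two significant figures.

Orbital distance: d = 4.75 AU = 7.106×10^11 m.
Flux at the orbit: S = L/(4πd²) = 1.84×10^27/(4π·(7.11×10^11)²) = 290.0 W/m².
Reference equilibrium: T_e = [S(1−α)/(4σ)]^(1/4) = 171.0 K.
ΔF = −(S/4)Δα = −(290.0/4)×(+0.0091) = -0.6597 W/m².
The Planck feedback parameter is 4σT_e³ = 1.133 W/m²/K.
Hence the no-feedback warming is ΔF/(4σT_e³) = -0.582 K.

-0.58 K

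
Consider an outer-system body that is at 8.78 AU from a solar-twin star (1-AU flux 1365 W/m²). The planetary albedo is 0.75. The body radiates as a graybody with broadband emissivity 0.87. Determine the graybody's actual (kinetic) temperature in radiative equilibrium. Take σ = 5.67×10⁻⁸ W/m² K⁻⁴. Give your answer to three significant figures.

By the inverse-square law, S = 1365/8.78² = 17.71 W/m².
Averaging over the sphere, the absorbed flux is S(1−α)/4 = 1.107 W/m².
Radiative balance εσT⁴ = 1.107 gives T = [1.107/(0.87·σ)]^(1/4) = 68.82 K.

68.8 kelvin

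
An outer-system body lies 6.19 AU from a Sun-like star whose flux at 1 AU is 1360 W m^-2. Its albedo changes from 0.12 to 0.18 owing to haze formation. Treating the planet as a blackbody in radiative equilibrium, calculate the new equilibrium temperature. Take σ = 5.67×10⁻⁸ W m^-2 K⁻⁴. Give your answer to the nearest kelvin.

106 K

Irradiance scales as 1/d², so S = 1360 W m^-2 × (1/6.19)² = 35.49 W m^-2.
New equilibrium: T₂ = [(1−0.18)·35.49/(4σ)]^(1/4) = 106.4 K.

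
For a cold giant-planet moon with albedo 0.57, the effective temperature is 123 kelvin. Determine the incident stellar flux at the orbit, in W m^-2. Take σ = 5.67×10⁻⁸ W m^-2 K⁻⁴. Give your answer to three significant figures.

Invert the energy balance for S: S = 4σT⁴/(1−α).
The emitted flux is σT⁴ = 12.98 W m^-2.
S = 4·12.98/0.43 = 120.7 W m^-2.

121 W m^-2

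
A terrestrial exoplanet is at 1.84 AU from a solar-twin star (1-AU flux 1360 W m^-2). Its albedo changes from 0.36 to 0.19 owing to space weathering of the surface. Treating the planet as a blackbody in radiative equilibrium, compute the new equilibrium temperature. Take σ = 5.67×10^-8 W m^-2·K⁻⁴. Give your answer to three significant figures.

195 K

By the inverse-square law, S = 1360/1.84² = 401.7 W m^-2.
New equilibrium: T₂ = [(1−0.19)·401.7/(4σ)]^(1/4) = 194.6 K.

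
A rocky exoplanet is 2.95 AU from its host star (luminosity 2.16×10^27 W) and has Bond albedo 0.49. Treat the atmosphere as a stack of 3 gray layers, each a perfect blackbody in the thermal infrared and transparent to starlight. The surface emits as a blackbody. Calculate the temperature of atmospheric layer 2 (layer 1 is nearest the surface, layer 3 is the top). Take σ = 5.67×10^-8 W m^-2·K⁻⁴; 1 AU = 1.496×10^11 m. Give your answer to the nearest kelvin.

d = 2.95 × 1.496×10^11 m = 4.413×10^11 m.
S = L/(4πd²) = 882.5 W m^-2.
The effective emission temperature is T_e = [S(1−α)/(4σ)]^¼ = 211.1 K.
In the N-layer model, layer k (counted from the surface) has T_k = (N+1−k)^(1/4)·T_e.
T_2 = (2)^(1/4)·211.1 = 251.0 K.

251 K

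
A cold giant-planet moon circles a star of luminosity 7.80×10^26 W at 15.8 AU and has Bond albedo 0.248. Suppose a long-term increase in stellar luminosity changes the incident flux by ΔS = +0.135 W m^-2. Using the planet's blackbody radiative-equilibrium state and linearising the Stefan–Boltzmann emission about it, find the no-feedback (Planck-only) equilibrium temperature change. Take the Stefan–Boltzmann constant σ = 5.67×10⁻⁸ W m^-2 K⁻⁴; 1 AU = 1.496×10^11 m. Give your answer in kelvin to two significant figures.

Orbital distance: d = 15.8 AU = 2.364×10^12 m.
Flux at the orbit: S = L/(4πd²) = 7.80×10^26/(4π·(2.36×10^12)²) = 11.11 W m^-2.
Reference equilibrium: T_e = [S(1−α)/(4σ)]^(1/4) = 77.91 K.
ΔF = Δ[S(1−α)]/4 = (1−0.248)·+0.135/4 = 0.02538 W m^-2.
Linearising σT⁴ gives d(σT⁴)/dT = 4σT_e³ = 0.1072 W m^-2 per K.
Hence the no-feedback warming is ΔF/(4σT_e³) = 0.237 K.

0.24 kelvin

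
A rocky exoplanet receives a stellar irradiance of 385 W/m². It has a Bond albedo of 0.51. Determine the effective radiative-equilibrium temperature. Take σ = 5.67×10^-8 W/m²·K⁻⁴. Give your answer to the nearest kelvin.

170 K

The planet absorbs (1−α)S over its disc πR² and re-emits over 4πR², so the mean absorbed flux is (1−0.51)·385.0/4 = 47.16 W/m².
Balancing against σT⁴: T = (47.16/5.67×10⁻⁸)^(1/4) = 169.8 K.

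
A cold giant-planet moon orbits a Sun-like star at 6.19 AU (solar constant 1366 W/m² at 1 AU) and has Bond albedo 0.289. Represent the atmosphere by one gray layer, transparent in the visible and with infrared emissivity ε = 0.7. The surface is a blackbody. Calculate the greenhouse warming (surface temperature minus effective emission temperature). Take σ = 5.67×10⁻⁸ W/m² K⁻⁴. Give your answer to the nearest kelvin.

By the inverse-square law, S = 1366/6.19² = 35.65 W/m².
Effective emission temperature (TOA balance): σT_e⁴ = S(1−α)/4 = 6.337 W/m² → T_e = 102.8 K.
Surface balance with a leaky layer gives σT_s⁴ = σT_e⁴·2/(2−ε), so T_s = T_e·[2/(2−0.7)]^(1/4) = 114.5 K.
Greenhouse warming: T_s − T_e = 11.69 K.

12 kelvin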